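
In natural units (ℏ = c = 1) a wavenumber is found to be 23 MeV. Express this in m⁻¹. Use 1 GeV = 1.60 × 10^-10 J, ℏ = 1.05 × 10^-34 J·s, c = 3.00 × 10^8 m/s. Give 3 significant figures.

Inverse length is [E]/(ℏc).
1 GeV → 1/(ℏc) × (1 GeV in J) = 5.08 × 10^15 m⁻¹.
Convert the energy scale: 23 MeV = 0.0230 GeV.
Result: 0.0230 × 5.08 × 10^15 = 1.17 × 10^14 m⁻¹.

1.17 × 10^14 m⁻¹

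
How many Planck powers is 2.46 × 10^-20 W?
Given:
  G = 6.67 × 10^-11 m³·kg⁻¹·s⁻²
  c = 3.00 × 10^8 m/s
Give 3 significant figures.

Planck power: P_P = c⁵/G = 3.64 × 10^52 W.
2.46 × 10^-20 / 3.64 × 10^52 = 6.75 × 10^-73

6.75 × 10^-73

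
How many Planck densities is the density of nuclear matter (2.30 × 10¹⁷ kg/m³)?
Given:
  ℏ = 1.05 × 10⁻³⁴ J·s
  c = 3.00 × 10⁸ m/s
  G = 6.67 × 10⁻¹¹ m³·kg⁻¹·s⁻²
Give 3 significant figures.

4.42 × 10⁻⁸⁰

Planck density: ρ_P = c⁵/(ℏG²) = 5.20 × 10⁹⁶ kg/m³.
2.30 × 10¹⁷ / 5.20 × 10⁹⁶ = 4.42 × 10⁻⁸⁰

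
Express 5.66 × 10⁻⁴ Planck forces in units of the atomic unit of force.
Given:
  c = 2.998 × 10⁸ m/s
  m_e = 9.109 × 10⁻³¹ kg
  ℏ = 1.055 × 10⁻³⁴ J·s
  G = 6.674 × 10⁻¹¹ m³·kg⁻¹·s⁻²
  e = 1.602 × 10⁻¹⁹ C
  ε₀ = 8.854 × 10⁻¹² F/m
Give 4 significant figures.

8.335 × 10⁴⁷

Planck force: F_P = c⁴/G = 1.210 × 10⁴⁴ N
atomic unit of force: F_au = E_h/a₀ = m_e²e⁶/((4πε₀)³ℏ⁴) = 8.220 × 10⁻⁸ N
5.66 × 10⁻⁴ × 1.210 × 10⁴⁴ / 8.220 × 10⁻⁸ = 8.335 × 10⁴⁷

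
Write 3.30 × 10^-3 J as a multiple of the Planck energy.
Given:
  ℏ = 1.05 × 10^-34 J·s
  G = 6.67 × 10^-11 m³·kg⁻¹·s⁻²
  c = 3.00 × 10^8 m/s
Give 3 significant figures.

Planck energy: E_P = √(ℏc⁵/G) = 1.96 × 10^9 J.
3.30 × 10^-3 / 1.96 × 10^9 = 1.69 × 10^-12

1.69 × 10^-12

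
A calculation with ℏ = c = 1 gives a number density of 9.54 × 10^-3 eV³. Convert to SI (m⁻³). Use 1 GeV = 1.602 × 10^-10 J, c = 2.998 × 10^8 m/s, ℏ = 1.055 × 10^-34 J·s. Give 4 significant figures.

1.240 × 10^18 m⁻³

Number density is [L]⁻³ = [E]³/(ℏc)³.
1 GeV³ → 1/(ℏc)³ × (1 GeV in J)³ = 1.299 × 10^47 m⁻³.
Convert the energy scale: 9.54 × 10^-3 eV³ = 9.54 × 10^-30 GeV³.
Result: 9.54 × 10^-30 × 1.299 × 10^47 = 1.240 × 10^18 m⁻³.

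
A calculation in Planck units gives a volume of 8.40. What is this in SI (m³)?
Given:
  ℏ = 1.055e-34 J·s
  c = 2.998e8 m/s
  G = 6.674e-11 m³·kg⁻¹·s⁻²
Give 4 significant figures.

3.548e-104 m³

One Planck volume: V_P = (ℏG/c³)^(3/2) = 4.224e-105 m³.
8.40 × 4.224e-105 m³ = 3.548e-104 m³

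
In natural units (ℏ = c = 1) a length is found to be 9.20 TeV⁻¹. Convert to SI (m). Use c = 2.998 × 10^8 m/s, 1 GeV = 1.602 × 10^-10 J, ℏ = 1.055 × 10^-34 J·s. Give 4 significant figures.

A length is [E]⁻¹ in ℏ=c=1; restore one factor of ℏc.
1 GeV⁻¹ → ℏc × (1 GeV in J)⁻¹ = 1.974 × 10^-16 m.
Convert the energy scale: 9.20 TeV⁻¹ = 9.20 × 10^-3 GeV⁻¹.
Result: 9.20 × 10^-3 × 1.974 × 10^-16 = 1.816 × 10^-18 m.

1.816 × 10^-18 m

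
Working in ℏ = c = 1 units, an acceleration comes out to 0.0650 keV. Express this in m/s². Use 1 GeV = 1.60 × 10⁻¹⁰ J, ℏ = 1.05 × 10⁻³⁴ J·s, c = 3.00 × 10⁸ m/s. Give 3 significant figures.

Acceleration is [L]/[T]² = c·[E]/ℏ.
1 GeV → c/ℏ × (1 GeV in J) = 4.57 × 10³² m/s².
Convert the energy scale: 0.0650 keV = 6.50 × 10⁻⁸ GeV.
Result: 6.50 × 10⁻⁸ × 4.57 × 10³² = 2.97 × 10²⁵ m/s².

2.97 × 10²⁵ m/s²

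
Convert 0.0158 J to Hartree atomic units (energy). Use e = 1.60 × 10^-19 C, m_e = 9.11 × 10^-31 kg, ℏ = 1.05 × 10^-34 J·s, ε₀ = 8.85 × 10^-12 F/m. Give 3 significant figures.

3.61 × 10^15

hartree: E_h = m_e e⁴/(4πε₀ℏ)² = 4.38 × 10^-18 J.
0.0158 / 4.38 × 10^-18 = 3.61 × 10^15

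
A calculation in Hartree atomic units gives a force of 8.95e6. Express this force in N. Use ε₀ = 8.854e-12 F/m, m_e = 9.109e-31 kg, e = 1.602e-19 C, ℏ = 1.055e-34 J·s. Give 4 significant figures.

One atomic unit of force: F_au = E_h/a₀ = m_e²e⁶/((4πε₀)³ℏ⁴) = 8.220e-8 N.
8.95e6 × 8.220e-8 N = 0.7357 N

0.7357 N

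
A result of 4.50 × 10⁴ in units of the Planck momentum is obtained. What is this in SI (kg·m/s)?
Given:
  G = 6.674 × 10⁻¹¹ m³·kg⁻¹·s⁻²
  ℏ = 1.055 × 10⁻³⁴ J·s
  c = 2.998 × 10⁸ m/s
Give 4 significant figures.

One Planck momentum: p_P = √(ℏc³/G) = 6.527 kg·m/s.
4.50 × 10⁴ × 6.527 kg·m/s = 2.937 × 10⁵ kg·m/s

2.937 × 10⁵ kg·m/s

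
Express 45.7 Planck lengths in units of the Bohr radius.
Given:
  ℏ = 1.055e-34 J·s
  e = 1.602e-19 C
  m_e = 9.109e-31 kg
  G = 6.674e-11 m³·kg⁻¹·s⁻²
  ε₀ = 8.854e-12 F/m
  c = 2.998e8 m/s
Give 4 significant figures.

1.395e-23

Planck length: ℓ_P = √(ℏG/c³) = 1.616e-35 m
Bohr radius: a₀ = 4πε₀ℏ²/(m_e e²) = 5.297e-11 m
45.7 × 1.616e-35 / 5.297e-11 = 1.395e-23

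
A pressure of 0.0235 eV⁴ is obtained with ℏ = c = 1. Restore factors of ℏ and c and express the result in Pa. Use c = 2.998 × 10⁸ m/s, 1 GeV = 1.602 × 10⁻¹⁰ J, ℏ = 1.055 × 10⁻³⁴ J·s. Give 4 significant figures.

Pressure is [E]/[L]³ = [E]⁴/(ℏc)³.
1 GeV⁴ → 1/(ℏc)³ × (1 GeV in J)⁴ = 2.082 × 10³⁷ Pa.
Convert the energy scale: 0.0235 eV⁴ = 2.35 × 10⁻³⁸ GeV⁴.
Result: 2.35 × 10⁻³⁸ × 2.082 × 10³⁷ = 0.4892 Pa.

0.4892 Pa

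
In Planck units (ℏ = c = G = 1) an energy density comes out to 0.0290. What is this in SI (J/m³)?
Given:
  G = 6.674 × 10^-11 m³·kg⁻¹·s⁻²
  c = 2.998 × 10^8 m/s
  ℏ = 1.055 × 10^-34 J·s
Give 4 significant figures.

1.343 × 10^112 J/m³

One Planck energy density: u_P = c⁷/(ℏG²) = 4.632 × 10^113 J/m³.
0.0290 × 4.632 × 10^113 J/m³ = 1.343 × 10^112 J/m³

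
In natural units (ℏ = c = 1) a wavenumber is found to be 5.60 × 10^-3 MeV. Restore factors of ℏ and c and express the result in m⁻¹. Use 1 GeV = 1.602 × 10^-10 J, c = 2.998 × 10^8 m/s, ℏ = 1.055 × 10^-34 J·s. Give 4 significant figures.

Inverse length is [E]/(ℏc).
1 GeV → 1/(ℏc) × (1 GeV in J) = 5.065 × 10^15 m⁻¹.
Convert the energy scale: 5.60 × 10^-3 MeV = 5.60 × 10^-6 GeV.
Result: 5.60 × 10^-6 × 5.065 × 10^15 = 2.836 × 10^10 m⁻¹.

2.836 × 10^10 m⁻¹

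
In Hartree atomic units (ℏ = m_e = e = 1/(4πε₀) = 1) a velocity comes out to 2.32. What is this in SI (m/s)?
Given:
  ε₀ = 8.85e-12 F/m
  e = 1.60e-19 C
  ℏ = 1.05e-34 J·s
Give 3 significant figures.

One atomic unit of velocity: v_au = e²/(4πε₀ℏ) = 2.19e6 m/s.
2.32 × 2.19e6 m/s = 5.09e6 m/s

5.09e6 m/s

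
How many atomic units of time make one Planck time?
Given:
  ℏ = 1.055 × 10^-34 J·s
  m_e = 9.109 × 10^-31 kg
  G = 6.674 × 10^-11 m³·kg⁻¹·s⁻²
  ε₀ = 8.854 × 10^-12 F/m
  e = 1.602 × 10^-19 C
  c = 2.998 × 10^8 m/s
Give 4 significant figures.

Planck time: t_P = √(ℏG/c⁵) = 5.392 × 10^-44 s
atomic unit of time: τ_au = (4πε₀)²ℏ³/(m_e e⁴) = 2.423 × 10^-17 s
ratio = 5.392 × 10^-44 / 2.423 × 10^-17 = 2.225 × 10^-27

2.225 × 10^-27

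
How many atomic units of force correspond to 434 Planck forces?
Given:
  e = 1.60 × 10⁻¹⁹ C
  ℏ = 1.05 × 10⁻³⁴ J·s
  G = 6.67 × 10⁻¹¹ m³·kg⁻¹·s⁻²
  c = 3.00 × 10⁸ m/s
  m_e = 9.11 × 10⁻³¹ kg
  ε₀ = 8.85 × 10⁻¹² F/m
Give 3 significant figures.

6.33 × 10⁵³

Planck force: F_P = c⁴/G = 1.21 × 10⁴⁴ N
atomic unit of force: F_au = E_h/a₀ = m_e²e⁶/((4πε₀)³ℏ⁴) = 8.33 × 10⁻⁸ N
434 × 1.21 × 10⁴⁴ / 8.33 × 10⁻⁸ = 6.33 × 10⁵³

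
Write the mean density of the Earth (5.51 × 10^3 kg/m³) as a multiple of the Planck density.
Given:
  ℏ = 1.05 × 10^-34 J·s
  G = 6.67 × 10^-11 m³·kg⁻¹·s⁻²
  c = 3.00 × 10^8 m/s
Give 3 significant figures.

1.06 × 10^-93

Planck density: ρ_P = c⁵/(ℏG²) = 5.20 × 10^96 kg/m³.
5.51 × 10^3 / 5.20 × 10^96 = 1.06 × 10^-93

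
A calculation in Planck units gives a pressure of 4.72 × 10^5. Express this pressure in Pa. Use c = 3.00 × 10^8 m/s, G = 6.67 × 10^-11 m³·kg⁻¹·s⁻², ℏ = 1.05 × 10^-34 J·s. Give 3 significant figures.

One Planck pressure: p_P = c⁷/(ℏG²) = 4.68 × 10^113 Pa.
4.72 × 10^5 × 4.68 × 10^113 Pa = 2.21 × 10^119 Pa

2.21 × 10^119 Pa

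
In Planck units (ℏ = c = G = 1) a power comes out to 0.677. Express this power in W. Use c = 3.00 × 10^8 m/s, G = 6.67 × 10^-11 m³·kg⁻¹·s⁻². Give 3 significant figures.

One Planck power: P_P = c⁵/G = 3.64 × 10^52 W.
0.677 × 3.64 × 10^52 W = 2.47 × 10^52 W

2.47 × 10^52 W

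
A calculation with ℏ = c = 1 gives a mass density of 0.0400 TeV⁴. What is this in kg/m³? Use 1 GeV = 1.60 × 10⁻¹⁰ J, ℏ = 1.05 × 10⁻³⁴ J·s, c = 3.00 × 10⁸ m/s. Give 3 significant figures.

Mass density is [E]/(c²[L]³) = [E]⁴/(ℏ³c⁵).
1 GeV⁴ → 1/(ℏ³c⁵) × (1 GeV in J)⁴ = 2.33 × 10²⁰ kg/m³.
Convert the energy scale: 0.0400 TeV⁴ = 4.00 × 10¹⁰ GeV⁴.
Result: 4.00 × 10¹⁰ × 2.33 × 10²⁰ = 9.32 × 10³⁰ kg/m³.

9.32 × 10³⁰ kg/m³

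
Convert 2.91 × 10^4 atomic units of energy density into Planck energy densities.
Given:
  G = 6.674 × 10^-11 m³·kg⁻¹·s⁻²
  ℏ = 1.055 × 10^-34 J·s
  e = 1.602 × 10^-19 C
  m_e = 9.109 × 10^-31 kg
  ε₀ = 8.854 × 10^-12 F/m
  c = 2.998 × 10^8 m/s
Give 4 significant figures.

atomic unit of energy density: u_au = E_h/a₀³ = m_e⁴e¹⁰/((4πε₀)⁵ℏ⁸) = 2.929 × 10^13 J/m³
Planck energy density: u_P = c⁷/(ℏG²) = 4.632 × 10^113 J/m³
2.91 × 10^4 × 2.929 × 10^13 / 4.632 × 10^113 = 1.840 × 10^-96

1.840 × 10^-96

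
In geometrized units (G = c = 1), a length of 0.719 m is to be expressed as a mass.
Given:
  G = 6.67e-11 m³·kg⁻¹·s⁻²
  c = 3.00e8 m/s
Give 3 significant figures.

Length → mass via c²/G.
0.719 m × (c²/G) = 9.70e26 kg

9.70e26 kg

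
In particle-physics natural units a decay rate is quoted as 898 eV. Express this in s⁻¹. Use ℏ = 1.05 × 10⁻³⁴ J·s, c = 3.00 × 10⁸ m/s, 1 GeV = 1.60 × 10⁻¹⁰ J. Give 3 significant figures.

A rate is [E]/ℏ; divide by ℏ.
1 GeV → 1/ℏ × (1 GeV in J) = 1.52 × 10²⁴ s⁻¹.
Convert the energy scale: 898 eV = 8.98 × 10⁻⁷ GeV.
Result: 8.98 × 10⁻⁷ × 1.52 × 10²⁴ = 1.37 × 10¹⁸ s⁻¹.

1.37 × 10¹⁸ s⁻¹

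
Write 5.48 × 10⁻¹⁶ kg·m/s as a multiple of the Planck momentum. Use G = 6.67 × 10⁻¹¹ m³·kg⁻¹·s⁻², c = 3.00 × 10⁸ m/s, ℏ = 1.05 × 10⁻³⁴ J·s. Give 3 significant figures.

Planck momentum: p_P = √(ℏc³/G) = 6.52 kg·m/s.
5.48 × 10⁻¹⁶ / 6.52 = 8.41 × 10⁻¹⁷

8.41 × 10⁻¹⁷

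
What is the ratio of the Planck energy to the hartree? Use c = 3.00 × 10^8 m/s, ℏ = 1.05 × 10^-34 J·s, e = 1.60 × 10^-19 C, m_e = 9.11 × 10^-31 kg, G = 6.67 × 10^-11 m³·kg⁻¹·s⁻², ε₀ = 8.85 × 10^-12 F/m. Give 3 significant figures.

Planck energy: E_P = √(ℏc⁵/G) = 1.96 × 10^9 J
hartree: E_h = m_e e⁴/(4πε₀ℏ)² = 4.38 × 10^-18 J
ratio = 1.96 × 10^9 / 4.38 × 10^-18 = 4.47 × 10^26

4.47 × 10^26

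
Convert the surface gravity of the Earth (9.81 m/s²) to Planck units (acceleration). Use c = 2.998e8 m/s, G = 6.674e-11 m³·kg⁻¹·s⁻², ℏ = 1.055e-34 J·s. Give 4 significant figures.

1.764e-51

Planck acceleration: a_P = √(c⁷/(ℏG)) = 5.560e51 m/s².
9.81 / 5.560e51 = 1.764e-51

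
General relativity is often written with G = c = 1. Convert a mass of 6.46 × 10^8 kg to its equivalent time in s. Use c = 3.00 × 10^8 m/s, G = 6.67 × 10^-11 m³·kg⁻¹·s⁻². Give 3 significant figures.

Mass → time via G/c³.
6.46 × 10^8 kg × (G/c³) = 1.60 × 10^-27 s

1.60 × 10^-27 s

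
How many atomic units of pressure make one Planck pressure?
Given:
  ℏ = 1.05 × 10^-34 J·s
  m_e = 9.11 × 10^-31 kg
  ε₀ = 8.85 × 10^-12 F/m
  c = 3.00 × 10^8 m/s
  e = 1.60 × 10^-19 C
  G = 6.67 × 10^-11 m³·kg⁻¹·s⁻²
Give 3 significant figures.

1.55 × 10^100

Planck pressure: p_P = c⁷/(ℏG²) = 4.68 × 10^113 Pa
atomic unit of pressure: P_au = E_h/a₀³ = m_e⁴e¹⁰/((4πε₀)⁵ℏ⁸) = 3.01 × 10^13 Pa
ratio = 4.68 × 10^113 / 3.01 × 10^13 = 1.55 × 10^100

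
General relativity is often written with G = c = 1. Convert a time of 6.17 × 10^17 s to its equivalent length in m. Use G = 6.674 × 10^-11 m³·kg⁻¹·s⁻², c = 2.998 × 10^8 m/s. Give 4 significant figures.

Time → length via c.
6.17 × 10^17 s × (c) = 1.850 × 10^26 m

1.850 × 10^26 m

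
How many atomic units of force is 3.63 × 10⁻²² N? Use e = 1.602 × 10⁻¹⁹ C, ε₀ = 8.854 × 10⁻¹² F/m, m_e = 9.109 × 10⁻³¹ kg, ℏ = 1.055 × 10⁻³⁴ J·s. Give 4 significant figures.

4.416 × 10⁻¹⁵

atomic unit of force: F_au = E_h/a₀ = m_e²e⁶/((4πε₀)³ℏ⁴) = 8.220 × 10⁻⁸ N.
3.63 × 10⁻²² / 8.220 × 10⁻⁸ = 4.416 × 10⁻¹⁵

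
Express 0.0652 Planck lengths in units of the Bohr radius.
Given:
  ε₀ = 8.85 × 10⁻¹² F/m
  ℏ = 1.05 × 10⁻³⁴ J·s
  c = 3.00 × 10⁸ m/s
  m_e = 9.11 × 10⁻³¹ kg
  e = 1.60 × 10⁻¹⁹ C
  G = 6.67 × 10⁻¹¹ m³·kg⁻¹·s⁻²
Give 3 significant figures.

2.00 × 10⁻²⁶

Planck length: ℓ_P = √(ℏG/c³) = 1.61 × 10⁻³⁵ m
Bohr radius: a₀ = 4πε₀ℏ²/(m_e e²) = 5.26 × 10⁻¹¹ m
0.0652 × 1.61 × 10⁻³⁵ / 5.26 × 10⁻¹¹ = 2.00 × 10⁻²⁶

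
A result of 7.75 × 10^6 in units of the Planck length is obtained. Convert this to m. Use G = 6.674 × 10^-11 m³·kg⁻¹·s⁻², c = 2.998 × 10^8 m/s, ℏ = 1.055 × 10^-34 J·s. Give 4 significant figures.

1.253 × 10^-28 m

One Planck length: ℓ_P = √(ℏG/c³) = 1.616 × 10^-35 m.
7.75 × 10^6 × 1.616 × 10^-35 m = 1.253 × 10^-28 m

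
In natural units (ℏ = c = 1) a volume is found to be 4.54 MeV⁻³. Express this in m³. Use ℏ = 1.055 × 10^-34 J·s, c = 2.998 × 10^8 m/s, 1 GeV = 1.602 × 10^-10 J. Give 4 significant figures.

Volume is [L]³ = [E]⁻³·(ℏc)³.
1 GeV⁻³ → (ℏc)³ × (1 GeV in J)⁻³ = 7.696 × 10^-48 m³.
Convert the energy scale: 4.54 MeV⁻³ = 4.54 × 10^9 GeV⁻³.
Result: 4.54 × 10^9 × 7.696 × 10^-48 = 3.494 × 10^-38 m³.

3.494 × 10^-38 m³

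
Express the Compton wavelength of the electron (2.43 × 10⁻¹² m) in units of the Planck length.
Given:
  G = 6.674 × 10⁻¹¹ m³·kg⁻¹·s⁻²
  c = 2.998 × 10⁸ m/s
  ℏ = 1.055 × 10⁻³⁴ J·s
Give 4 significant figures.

1.503 × 10²³

Planck length: ℓ_P = √(ℏG/c³) = 1.616 × 10⁻³⁵ m.
2.43 × 10⁻¹² / 1.616 × 10⁻³⁵ = 1.503 × 10²³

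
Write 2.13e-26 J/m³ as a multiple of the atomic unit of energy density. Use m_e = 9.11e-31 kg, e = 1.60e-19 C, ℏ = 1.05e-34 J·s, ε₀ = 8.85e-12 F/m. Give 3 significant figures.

7.07e-40

atomic unit of energy density: u_au = E_h/a₀³ = m_e⁴e¹⁰/((4πε₀)⁵ℏ⁸) = 3.01e13 J/m³.
2.13e-26 / 3.01e13 = 7.07e-40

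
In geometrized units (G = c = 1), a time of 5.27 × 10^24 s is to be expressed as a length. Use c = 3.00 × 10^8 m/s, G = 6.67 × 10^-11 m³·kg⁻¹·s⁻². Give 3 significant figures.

1.58 × 10^33 m

Time → length via c.
5.27 × 10^24 s × (c) = 1.58 × 10^33 m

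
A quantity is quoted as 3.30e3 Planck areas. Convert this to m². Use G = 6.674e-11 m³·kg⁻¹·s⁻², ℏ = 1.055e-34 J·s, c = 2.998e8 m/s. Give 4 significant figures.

One Planck area: A_P = ℏG/c³ = 2.613e-70 m².
3.30e3 × 2.613e-70 m² = 8.623e-67 m²

8.623e-67 m²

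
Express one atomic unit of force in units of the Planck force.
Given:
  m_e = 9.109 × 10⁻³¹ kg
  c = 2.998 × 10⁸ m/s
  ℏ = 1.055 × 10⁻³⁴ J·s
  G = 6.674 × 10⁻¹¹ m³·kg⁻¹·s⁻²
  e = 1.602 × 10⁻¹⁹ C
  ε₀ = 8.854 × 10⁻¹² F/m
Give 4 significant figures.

atomic unit of force: F_au = E_h/a₀ = m_e²e⁶/((4πε₀)³ℏ⁴) = 8.220 × 10⁻⁸ N
Planck force: F_P = c⁴/G = 1.210 × 10⁴⁴ N
ratio = 8.220 × 10⁻⁸ / 1.210 × 10⁴⁴ = 6.791 × 10⁻⁵²

6.791 × 10⁻⁵²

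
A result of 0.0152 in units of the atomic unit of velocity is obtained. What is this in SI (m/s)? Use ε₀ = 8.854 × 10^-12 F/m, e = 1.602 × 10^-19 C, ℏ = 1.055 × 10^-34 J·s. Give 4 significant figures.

One atomic unit of velocity: v_au = e²/(4πε₀ℏ) = 2.186 × 10^6 m/s.
0.0152 × 2.186 × 10^6 m/s = 3.323 × 10^4 m/s

3.323 × 10^4 m/s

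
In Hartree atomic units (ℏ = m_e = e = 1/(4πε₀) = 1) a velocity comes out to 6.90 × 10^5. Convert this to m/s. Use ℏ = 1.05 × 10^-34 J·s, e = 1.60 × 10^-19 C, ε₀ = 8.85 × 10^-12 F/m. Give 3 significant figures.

1.51 × 10^12 m/s

One atomic unit of velocity: v_au = e²/(4πε₀ℏ) = 2.19 × 10^6 m/s.
6.90 × 10^5 × 2.19 × 10^6 m/s = 1.51 × 10^12 m/s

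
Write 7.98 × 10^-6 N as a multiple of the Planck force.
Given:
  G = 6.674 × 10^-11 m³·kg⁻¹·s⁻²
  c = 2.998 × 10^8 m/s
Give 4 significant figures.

Planck force: F_P = c⁴/G = 1.210 × 10^44 N.
7.98 × 10^-6 / 1.210 × 10^44 = 6.593 × 10^-50

6.593 × 10^-50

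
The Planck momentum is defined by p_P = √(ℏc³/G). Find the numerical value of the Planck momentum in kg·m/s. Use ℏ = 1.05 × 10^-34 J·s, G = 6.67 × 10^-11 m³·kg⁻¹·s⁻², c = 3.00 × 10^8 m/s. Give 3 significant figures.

p_P = √(ℏc³/G)
  = √(42.5)
  = 6.52 kg·m/s

6.52 kg·m/s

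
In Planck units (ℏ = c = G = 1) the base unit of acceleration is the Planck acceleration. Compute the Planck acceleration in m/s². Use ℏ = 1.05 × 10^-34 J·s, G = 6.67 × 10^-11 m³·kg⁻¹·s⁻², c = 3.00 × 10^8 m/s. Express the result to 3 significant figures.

a_P = √(c⁷/(ℏG))
  = √(3.12 × 10^103)
  = 5.59 × 10^51 m/s²

5.59 × 10^51 m/s²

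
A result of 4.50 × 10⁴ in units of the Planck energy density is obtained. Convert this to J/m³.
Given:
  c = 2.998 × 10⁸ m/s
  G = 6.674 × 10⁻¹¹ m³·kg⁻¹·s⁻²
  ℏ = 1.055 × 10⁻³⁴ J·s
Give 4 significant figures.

2.085 × 10¹¹⁸ J/m³

One Planck energy density: u_P = c⁷/(ℏG²) = 4.632 × 10¹¹³ J/m³.
4.50 × 10⁴ × 4.632 × 10¹¹³ J/m³ = 2.085 × 10¹¹⁸ J/m³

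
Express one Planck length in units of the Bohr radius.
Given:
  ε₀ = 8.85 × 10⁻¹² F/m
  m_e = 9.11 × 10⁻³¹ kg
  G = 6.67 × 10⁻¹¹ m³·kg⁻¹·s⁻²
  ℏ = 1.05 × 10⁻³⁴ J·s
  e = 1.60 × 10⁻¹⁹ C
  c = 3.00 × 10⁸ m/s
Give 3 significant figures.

3.06 × 10⁻²⁵

Planck length: ℓ_P = √(ℏG/c³) = 1.61 × 10⁻³⁵ m
Bohr radius: a₀ = 4πε₀ℏ²/(m_e e²) = 5.26 × 10⁻¹¹ m
ratio = 1.61 × 10⁻³⁵ / 5.26 × 10⁻¹¹ = 3.06 × 10⁻²⁵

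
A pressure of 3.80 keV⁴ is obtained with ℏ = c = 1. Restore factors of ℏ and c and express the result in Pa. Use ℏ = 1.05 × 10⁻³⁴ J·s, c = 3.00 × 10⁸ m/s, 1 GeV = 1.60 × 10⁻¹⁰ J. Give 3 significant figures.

Pressure is [E]/[L]³ = [E]⁴/(ℏc)³.
1 GeV⁴ → 1/(ℏc)³ × (1 GeV in J)⁴ = 2.10 × 10³⁷ Pa.
Convert the energy scale: 3.80 keV⁴ = 3.80 × 10⁻²⁴ GeV⁴.
Result: 3.80 × 10⁻²⁴ × 2.10 × 10³⁷ = 7.97 × 10¹³ Pa.

7.97 × 10¹³ Pa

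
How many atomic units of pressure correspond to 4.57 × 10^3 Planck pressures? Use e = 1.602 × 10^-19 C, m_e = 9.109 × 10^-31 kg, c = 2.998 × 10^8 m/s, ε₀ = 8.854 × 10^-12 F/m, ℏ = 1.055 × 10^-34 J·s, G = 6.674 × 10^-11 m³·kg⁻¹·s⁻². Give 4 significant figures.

Planck pressure: p_P = c⁷/(ℏG²) = 4.632 × 10^113 Pa
atomic unit of pressure: P_au = E_h/a₀³ = m_e⁴e¹⁰/((4πε₀)⁵ℏ⁸) = 2.929 × 10^13 Pa
4.57 × 10^3 × 4.632 × 10^113 / 2.929 × 10^13 = 7.227 × 10^103

7.227 × 10^103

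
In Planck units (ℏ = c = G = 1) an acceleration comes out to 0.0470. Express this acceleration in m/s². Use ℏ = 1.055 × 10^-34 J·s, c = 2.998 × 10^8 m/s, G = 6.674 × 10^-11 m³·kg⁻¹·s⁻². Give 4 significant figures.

One Planck acceleration: a_P = √(c⁷/(ℏG)) = 5.560 × 10^51 m/s².
0.0470 × 5.560 × 10^51 m/s² = 2.613 × 10^50 m/s²

2.613 × 10^50 m/s²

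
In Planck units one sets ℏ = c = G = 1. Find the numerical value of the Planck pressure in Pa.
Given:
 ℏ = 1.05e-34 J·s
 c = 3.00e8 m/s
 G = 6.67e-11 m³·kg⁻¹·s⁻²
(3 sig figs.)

p_P = c⁷/(ℏG²)
  = 2.19e59 / 4.67e-55
  = 4.68e113 Pa

4.68e113 Pa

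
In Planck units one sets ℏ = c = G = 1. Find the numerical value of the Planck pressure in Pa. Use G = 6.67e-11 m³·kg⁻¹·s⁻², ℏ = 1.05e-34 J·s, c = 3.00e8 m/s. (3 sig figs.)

4.68e113 Pa

p_P = c⁷/(ℏG²)
  = 2.19e59 / 4.67e-55
  = 4.68e113 Pa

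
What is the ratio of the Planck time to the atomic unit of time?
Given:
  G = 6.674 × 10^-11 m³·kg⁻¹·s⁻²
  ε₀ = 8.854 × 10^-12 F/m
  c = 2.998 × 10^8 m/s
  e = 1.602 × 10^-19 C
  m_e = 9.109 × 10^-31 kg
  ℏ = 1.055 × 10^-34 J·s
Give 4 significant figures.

2.225 × 10^-27

Planck time: t_P = √(ℏG/c⁵) = 5.392 × 10^-44 s
atomic unit of time: τ_au = (4πε₀)²ℏ³/(m_e e⁴) = 2.423 × 10^-17 s
ratio = 5.392 × 10^-44 / 2.423 × 10^-17 = 2.225 × 10^-27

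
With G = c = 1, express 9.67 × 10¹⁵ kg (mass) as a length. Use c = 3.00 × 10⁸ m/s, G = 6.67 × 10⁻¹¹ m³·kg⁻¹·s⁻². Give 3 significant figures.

7.17 × 10⁻¹² m

In G = c = 1 units mass has dimensions of length; the conversion factor is G/c².
9.67 × 10¹⁵ kg × (G/c²) = 7.17 × 10⁻¹² m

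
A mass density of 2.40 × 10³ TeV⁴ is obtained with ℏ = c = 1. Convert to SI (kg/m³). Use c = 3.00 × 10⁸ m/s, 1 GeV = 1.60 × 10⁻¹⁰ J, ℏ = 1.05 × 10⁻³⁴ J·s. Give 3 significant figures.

5.59 × 10³⁵ kg/m³

Mass density is [E]/(c²[L]³) = [E]⁴/(ℏ³c⁵).
1 GeV⁴ → 1/(ℏ³c⁵) × (1 GeV in J)⁴ = 2.33 × 10²⁰ kg/m³.
Convert the energy scale: 2.40 × 10³ TeV⁴ = 2.40 × 10¹⁵ GeV⁴.
Result: 2.40 × 10¹⁵ × 2.33 × 10²⁰ = 5.59 × 10³⁵ kg/m³.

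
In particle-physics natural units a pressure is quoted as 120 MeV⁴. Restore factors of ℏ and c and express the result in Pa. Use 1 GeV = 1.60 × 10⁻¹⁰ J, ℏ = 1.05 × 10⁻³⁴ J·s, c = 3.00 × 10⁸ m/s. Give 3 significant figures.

2.52 × 10²⁷ Pa

Pressure is [E]/[L]³ = [E]⁴/(ℏc)³.
1 GeV⁴ → 1/(ℏc)³ × (1 GeV in J)⁴ = 2.10 × 10³⁷ Pa.
Convert the energy scale: 120 MeV⁴ = 1.20 × 10⁻¹⁰ GeV⁴.
Result: 1.20 × 10⁻¹⁰ × 2.10 × 10³⁷ = 2.52 × 10²⁷ Pa.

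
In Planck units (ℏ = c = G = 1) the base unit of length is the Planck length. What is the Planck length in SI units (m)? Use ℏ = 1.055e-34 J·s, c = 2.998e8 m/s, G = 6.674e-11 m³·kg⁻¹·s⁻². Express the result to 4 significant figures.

ℓ_P = √(ℏG/c³)
  = √(2.613e-70)
  = 1.616e-35 m

1.616e-35 m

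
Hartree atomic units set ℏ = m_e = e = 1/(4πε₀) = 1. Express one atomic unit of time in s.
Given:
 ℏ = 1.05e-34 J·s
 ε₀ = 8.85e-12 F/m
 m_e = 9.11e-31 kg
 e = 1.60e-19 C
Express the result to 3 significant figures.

The unique combination of the constants set to 1 with dimensions of time is τ_au = (4πε₀)²ℏ³/(m_e e⁴).
E_h = 4.38e-18 J
ℏ/E_h = 2.40e-17 s

2.40e-17 s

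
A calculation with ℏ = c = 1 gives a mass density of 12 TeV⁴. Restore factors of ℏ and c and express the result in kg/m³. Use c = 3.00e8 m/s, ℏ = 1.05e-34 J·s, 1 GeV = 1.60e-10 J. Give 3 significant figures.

Mass density is [E]/(c²[L]³) = [E]⁴/(ℏ³c⁵).
1 GeV⁴ → 1/(ℏ³c⁵) × (1 GeV in J)⁴ = 2.33e20 kg/m³.
Convert the energy scale: 12 TeV⁴ = 1.20e13 GeV⁴.
Result: 1.20e13 × 2.33e20 = 2.80e33 kg/m³.

2.80e33 kg/m³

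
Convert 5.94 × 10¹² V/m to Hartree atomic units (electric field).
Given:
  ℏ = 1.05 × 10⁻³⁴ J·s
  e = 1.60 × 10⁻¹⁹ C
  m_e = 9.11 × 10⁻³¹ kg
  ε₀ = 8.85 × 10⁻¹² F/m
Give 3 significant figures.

atomic unit of electric field: E_au = E_h/(e a₀) = m_e²e⁵/((4πε₀)³ℏ⁴) = 5.20 × 10¹¹ V/m.
5.94 × 10¹² / 5.20 × 10¹¹ = 11.4

11.4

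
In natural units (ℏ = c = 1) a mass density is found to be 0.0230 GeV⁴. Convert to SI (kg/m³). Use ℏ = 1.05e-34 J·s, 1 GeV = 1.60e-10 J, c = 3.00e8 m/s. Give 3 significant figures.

Mass density is [E]/(c²[L]³) = [E]⁴/(ℏ³c⁵).
1 GeV⁴ → 1/(ℏ³c⁵) × (1 GeV in J)⁴ = 2.33e20 kg/m³.
Result: 0.0230 × 2.33e20 = 5.36e18 kg/m³.

5.36e18 kg/m³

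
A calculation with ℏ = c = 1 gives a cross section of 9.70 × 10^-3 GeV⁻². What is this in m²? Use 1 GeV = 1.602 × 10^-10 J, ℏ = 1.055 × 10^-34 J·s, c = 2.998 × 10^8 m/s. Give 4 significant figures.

3.781 × 10^-34 m²

Area is [L]² = [E]⁻²·(ℏc)²; restore (ℏc)².
1 GeV⁻² → (ℏc)² × (1 GeV in J)⁻² = 3.898 × 10^-32 m².
Result: 9.70 × 10^-3 × 3.898 × 10^-32 = 3.781 × 10^-34 m².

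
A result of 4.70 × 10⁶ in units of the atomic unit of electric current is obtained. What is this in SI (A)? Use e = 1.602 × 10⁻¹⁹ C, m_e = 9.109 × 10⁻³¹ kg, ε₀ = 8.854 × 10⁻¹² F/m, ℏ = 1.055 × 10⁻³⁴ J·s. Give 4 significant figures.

One atomic unit of electric current: I_au = e E_h/ℏ = m_e e⁵/((4πε₀)²ℏ³) = 6.612 × 10⁻³ A.
4.70 × 10⁶ × 6.612 × 10⁻³ A = 3.108 × 10⁴ A

3.108 × 10⁴ A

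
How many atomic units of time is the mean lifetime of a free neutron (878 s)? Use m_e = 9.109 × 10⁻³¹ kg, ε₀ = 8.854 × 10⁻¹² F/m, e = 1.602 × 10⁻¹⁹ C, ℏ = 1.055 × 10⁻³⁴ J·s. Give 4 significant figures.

atomic unit of time: τ_au = (4πε₀)²ℏ³/(m_e e⁴) = 2.423 × 10⁻¹⁷ s.
878 / 2.423 × 10⁻¹⁷ = 3.624 × 10¹⁹

3.624 × 10¹⁹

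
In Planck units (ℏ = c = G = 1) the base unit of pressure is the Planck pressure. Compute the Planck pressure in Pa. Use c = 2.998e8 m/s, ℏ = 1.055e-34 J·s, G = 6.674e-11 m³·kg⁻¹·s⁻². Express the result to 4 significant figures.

p_P = c⁷/(ℏG²)
  = 2.177e59 / 4.699e-55
  = 4.632e113 Pa

4.632e113 Pa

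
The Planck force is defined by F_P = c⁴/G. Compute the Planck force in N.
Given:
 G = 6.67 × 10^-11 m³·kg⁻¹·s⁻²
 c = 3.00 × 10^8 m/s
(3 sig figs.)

F_P = c⁴/G
  = 8.10 × 10^33 / 6.67 × 10^-11
  = 1.21 × 10^44 N

1.21 × 10^44 N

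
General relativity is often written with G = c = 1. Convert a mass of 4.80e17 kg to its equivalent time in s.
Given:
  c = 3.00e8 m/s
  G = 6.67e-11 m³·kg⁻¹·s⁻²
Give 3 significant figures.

1.19e-18 s

Mass → time via G/c³.
4.80e17 kg × (G/c³) = 1.19e-18 s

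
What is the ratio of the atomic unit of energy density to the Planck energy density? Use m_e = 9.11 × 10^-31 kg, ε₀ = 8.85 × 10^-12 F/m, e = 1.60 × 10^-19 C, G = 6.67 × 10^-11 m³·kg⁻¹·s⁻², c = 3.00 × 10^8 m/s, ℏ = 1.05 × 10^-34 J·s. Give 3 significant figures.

6.44 × 10^-101

atomic unit of energy density: u_au = E_h/a₀³ = m_e⁴e¹⁰/((4πε₀)⁵ℏ⁸) = 3.01 × 10^13 J/m³
Planck energy density: u_P = c⁷/(ℏG²) = 4.68 × 10^113 J/m³
ratio = 3.01 × 10^13 / 4.68 × 10^113 = 6.44 × 10^-101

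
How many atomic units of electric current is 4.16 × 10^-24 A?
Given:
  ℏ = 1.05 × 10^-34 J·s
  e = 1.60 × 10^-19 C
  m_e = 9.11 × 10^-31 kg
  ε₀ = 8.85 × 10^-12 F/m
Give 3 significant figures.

6.24 × 10^-22

atomic unit of electric current: I_au = e E_h/ℏ = m_e e⁵/((4πε₀)²ℏ³) = 6.67 × 10^-3 A.
4.16 × 10^-24 / 6.67 × 10^-3 = 6.24 × 10^-22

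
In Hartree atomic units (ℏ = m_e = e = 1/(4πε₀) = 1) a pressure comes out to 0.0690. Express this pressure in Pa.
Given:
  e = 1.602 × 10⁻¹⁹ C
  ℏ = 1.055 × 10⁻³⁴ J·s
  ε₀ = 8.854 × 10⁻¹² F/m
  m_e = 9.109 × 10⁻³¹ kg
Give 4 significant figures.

2.021 × 10¹² Pa

One atomic unit of pressure: P_au = E_h/a₀³ = m_e⁴e¹⁰/((4πε₀)⁵ℏ⁸) = 2.929 × 10¹³ Pa.
0.0690 × 2.929 × 10¹³ Pa = 2.021 × 10¹² Pa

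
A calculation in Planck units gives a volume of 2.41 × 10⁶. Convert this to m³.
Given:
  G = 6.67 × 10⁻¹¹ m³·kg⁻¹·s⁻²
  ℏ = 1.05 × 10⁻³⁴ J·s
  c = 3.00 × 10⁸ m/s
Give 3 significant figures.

One Planck volume: V_P = (ℏG/c³)^(3/2) = 4.18 × 10⁻¹⁰⁵ m³.
2.41 × 10⁶ × 4.18 × 10⁻¹⁰⁵ m³ = 1.01 × 10⁻⁹⁸ m³

1.01 × 10⁻⁹⁸ m³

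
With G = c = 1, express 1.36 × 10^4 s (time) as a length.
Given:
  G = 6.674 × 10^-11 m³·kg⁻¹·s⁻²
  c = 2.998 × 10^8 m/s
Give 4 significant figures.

4.077 × 10^12 m

Time → length via c.
1.36 × 10^4 s × (c) = 4.077 × 10^12 m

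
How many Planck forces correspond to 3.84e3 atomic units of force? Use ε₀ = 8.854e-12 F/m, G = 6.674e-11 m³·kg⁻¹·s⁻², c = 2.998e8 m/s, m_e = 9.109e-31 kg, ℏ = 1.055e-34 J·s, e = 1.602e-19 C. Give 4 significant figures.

2.608e-48

atomic unit of force: F_au = E_h/a₀ = m_e²e⁶/((4πε₀)³ℏ⁴) = 8.220e-8 N
Planck force: F_P = c⁴/G = 1.210e44 N
3.84e3 × 8.220e-8 / 1.210e44 = 2.608e-48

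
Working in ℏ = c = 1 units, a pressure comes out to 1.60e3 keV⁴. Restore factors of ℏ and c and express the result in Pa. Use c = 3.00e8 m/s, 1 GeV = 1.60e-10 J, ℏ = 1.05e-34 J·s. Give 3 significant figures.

3.35e16 Pa

Pressure is [E]/[L]³ = [E]⁴/(ℏc)³.
1 GeV⁴ → 1/(ℏc)³ × (1 GeV in J)⁴ = 2.10e37 Pa.
Convert the energy scale: 1.60e3 keV⁴ = 1.60e-21 GeV⁴.
Result: 1.60e-21 × 2.10e37 = 3.35e16 Pa.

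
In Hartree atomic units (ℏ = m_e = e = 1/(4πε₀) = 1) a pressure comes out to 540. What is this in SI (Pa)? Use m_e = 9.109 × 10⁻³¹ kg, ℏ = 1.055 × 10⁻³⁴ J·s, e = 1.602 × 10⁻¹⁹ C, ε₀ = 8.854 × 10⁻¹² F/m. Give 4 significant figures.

One atomic unit of pressure: P_au = E_h/a₀³ = m_e⁴e¹⁰/((4πε₀)⁵ℏ⁸) = 2.929 × 10¹³ Pa.
540 × 2.929 × 10¹³ Pa = 1.582 × 10¹⁶ Pa

1.582 × 10¹⁶ Pa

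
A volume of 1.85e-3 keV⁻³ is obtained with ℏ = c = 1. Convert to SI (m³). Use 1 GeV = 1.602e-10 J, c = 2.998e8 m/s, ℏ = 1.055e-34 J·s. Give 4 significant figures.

Volume is [L]³ = [E]⁻³·(ℏc)³.
1 GeV⁻³ → (ℏc)³ × (1 GeV in J)⁻³ = 7.696e-48 m³.
Convert the energy scale: 1.85e-3 keV⁻³ = 1.85e15 GeV⁻³.
Result: 1.85e15 × 7.696e-48 = 1.424e-32 m³.

1.424e-32 m³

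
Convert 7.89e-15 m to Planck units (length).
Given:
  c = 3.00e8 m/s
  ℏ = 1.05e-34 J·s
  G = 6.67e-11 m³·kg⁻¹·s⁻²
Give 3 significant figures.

4.90e20

Planck length: ℓ_P = √(ℏG/c³) = 1.61e-35 m.
7.89e-15 / 1.61e-35 = 4.90e20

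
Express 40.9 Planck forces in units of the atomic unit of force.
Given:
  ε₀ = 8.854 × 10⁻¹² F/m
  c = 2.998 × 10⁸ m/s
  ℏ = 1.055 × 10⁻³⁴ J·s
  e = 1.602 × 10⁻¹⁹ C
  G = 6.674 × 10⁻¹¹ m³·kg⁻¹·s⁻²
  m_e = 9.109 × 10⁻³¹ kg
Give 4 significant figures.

Planck force: F_P = c⁴/G = 1.210 × 10⁴⁴ N
atomic unit of force: F_au = E_h/a₀ = m_e²e⁶/((4πε₀)³ℏ⁴) = 8.220 × 10⁻⁸ N
40.9 × 1.210 × 10⁴⁴ / 8.220 × 10⁻⁸ = 6.023 × 10⁵²

6.023 × 10⁵²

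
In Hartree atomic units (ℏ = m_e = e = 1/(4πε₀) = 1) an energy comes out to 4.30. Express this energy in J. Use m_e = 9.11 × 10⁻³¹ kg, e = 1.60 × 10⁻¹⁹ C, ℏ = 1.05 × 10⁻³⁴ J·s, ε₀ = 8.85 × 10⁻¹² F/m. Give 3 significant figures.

One hartree: E_h = m_e e⁴/(4πε₀ℏ)² = 4.38 × 10⁻¹⁸ J.
4.30 × 4.38 × 10⁻¹⁸ J = 1.88 × 10⁻¹⁷ J

1.88 × 10⁻¹⁷ J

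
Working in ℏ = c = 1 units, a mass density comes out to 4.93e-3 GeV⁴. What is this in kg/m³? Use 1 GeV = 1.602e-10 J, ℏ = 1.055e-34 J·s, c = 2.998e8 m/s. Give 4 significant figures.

1.142e18 kg/m³

Mass density is [E]/(c²[L]³) = [E]⁴/(ℏ³c⁵).
1 GeV⁴ → 1/(ℏ³c⁵) × (1 GeV in J)⁴ = 2.316e20 kg/m³.
Result: 4.93e-3 × 2.316e20 = 1.142e18 kg/m³.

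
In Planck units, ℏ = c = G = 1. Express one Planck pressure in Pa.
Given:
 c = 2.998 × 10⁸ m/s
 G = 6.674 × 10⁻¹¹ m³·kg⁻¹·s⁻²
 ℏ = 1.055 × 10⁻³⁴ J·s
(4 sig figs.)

4.632 × 10¹¹³ Pa

Dimensional analysis gives p_P = c⁷/(ℏG²).
  = 2.177 × 10⁵⁹ / 4.699 × 10⁻⁵⁵
  = 4.632 × 10¹¹³ Pa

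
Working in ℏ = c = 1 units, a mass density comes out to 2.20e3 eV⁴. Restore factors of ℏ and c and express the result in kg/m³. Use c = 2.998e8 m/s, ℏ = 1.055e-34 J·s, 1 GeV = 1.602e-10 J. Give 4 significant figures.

5.095e-13 kg/m³

Mass density is [E]/(c²[L]³) = [E]⁴/(ℏ³c⁵).
1 GeV⁴ → 1/(ℏ³c⁵) × (1 GeV in J)⁴ = 2.316e20 kg/m³.
Convert the energy scale: 2.20e3 eV⁴ = 2.20e-33 GeV⁴.
Result: 2.20e-33 × 2.316e20 = 5.095e-13 kg/m³.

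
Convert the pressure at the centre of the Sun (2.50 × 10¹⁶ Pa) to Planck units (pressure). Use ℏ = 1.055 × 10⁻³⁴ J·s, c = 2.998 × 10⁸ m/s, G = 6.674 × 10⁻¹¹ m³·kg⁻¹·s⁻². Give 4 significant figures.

5.397 × 10⁻⁹⁸

Planck pressure: p_P = c⁷/(ℏG²) = 4.632 × 10¹¹³ Pa.
2.50 × 10¹⁶ / 4.632 × 10¹¹³ = 5.397 × 10⁻⁹⁸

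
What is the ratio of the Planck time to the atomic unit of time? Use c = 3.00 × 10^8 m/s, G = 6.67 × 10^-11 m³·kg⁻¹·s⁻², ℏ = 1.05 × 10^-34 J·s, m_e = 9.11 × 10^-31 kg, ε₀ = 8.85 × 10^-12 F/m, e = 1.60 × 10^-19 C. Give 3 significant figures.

2.24 × 10^-27

Planck time: t_P = √(ℏG/c⁵) = 5.37 × 10^-44 s
atomic unit of time: τ_au = (4πε₀)²ℏ³/(m_e e⁴) = 2.40 × 10^-17 s
ratio = 5.37 × 10^-44 / 2.40 × 10^-17 = 2.24 × 10^-27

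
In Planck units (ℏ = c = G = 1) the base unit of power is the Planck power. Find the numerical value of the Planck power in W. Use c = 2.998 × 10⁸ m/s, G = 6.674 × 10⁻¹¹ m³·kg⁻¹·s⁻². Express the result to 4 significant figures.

P_P = c⁵/G
  = 2.422 × 10⁴² / 6.674 × 10⁻¹¹
  = 3.629 × 10⁵² W

3.629 × 10⁵² W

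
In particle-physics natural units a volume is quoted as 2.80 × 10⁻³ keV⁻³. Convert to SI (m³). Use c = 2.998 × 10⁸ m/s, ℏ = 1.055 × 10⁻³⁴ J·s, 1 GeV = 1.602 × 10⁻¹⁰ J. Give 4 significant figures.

Volume is [L]³ = [E]⁻³·(ℏc)³.
1 GeV⁻³ → (ℏc)³ × (1 GeV in J)⁻³ = 7.696 × 10⁻⁴⁸ m³.
Convert the energy scale: 2.80 × 10⁻³ keV⁻³ = 2.80 × 10¹⁵ GeV⁻³.
Result: 2.80 × 10¹⁵ × 7.696 × 10⁻⁴⁸ = 2.155 × 10⁻³² m³.

2.155 × 10⁻³² m³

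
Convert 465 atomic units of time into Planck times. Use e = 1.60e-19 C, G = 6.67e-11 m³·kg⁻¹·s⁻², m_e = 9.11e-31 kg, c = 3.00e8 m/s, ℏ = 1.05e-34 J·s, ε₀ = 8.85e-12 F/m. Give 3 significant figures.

2.08e29

atomic unit of time: τ_au = (4πε₀)²ℏ³/(m_e e⁴) = 2.40e-17 s
Planck time: t_P = √(ℏG/c⁵) = 5.37e-44 s
465 × 2.40e-17 / 5.37e-44 = 2.08e29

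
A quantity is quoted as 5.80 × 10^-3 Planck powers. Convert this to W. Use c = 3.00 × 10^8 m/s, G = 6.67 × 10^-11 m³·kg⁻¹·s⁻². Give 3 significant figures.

One Planck power: P_P = c⁵/G = 3.64 × 10^52 W.
5.80 × 10^-3 × 3.64 × 10^52 W = 2.11 × 10^50 W

2.11 × 10^50 W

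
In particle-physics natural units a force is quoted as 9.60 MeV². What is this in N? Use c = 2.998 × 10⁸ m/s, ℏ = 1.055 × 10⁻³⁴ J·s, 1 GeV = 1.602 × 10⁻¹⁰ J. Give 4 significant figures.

Force is [E]/[L] = [E]²/(ℏc); restore (ℏc)⁻¹.
1 GeV² → 1/(ℏc) × (1 GeV in J)² = 8.114 × 10⁵ N.
Convert the energy scale: 9.60 MeV² = 9.60 × 10⁻⁶ GeV².
Result: 9.60 × 10⁻⁶ × 8.114 × 10⁵ = 7.790 N.

7.790 N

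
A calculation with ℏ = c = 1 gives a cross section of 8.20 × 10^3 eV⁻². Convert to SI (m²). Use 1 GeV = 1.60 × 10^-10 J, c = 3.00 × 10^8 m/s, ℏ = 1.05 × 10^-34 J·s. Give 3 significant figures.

Area is [L]² = [E]⁻²·(ℏc)²; restore (ℏc)².
1 GeV⁻² → (ℏc)² × (1 GeV in J)⁻² = 3.88 × 10^-32 m².
Convert the energy scale: 8.20 × 10^3 eV⁻² = 8.20 × 10^21 GeV⁻².
Result: 8.20 × 10^21 × 3.88 × 10^-32 = 3.18 × 10^-10 m².

3.18 × 10^-10 m²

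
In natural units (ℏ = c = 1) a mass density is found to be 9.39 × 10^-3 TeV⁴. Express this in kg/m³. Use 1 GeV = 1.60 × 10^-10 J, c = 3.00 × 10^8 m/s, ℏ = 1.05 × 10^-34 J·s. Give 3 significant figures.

Mass density is [E]/(c²[L]³) = [E]⁴/(ℏ³c⁵).
1 GeV⁴ → 1/(ℏ³c⁵) × (1 GeV in J)⁴ = 2.33 × 10^20 kg/m³.
Convert the energy scale: 9.39 × 10^-3 TeV⁴ = 9.39 × 10^9 GeV⁴.
Result: 9.39 × 10^9 × 2.33 × 10^20 = 2.19 × 10^30 kg/m³.

2.19 × 10^30 kg/m³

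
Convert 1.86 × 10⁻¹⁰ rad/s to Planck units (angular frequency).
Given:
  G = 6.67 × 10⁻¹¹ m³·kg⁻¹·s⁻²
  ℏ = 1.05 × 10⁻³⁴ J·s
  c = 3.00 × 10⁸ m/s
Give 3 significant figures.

9.99 × 10⁻⁵⁴

Planck angular frequency: ω_P = √(c⁵/(ℏG)) = 1.86 × 10⁴³ rad/s.
1.86 × 10⁻¹⁰ / 1.86 × 10⁴³ = 9.99 × 10⁻⁵⁴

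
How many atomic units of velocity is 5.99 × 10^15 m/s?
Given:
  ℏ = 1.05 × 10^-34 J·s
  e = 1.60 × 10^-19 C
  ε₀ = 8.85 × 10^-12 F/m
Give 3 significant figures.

atomic unit of velocity: v_au = e²/(4πε₀ℏ) = 2.19 × 10^6 m/s.
5.99 × 10^15 / 2.19 × 10^6 = 2.73 × 10^9

2.73 × 10^9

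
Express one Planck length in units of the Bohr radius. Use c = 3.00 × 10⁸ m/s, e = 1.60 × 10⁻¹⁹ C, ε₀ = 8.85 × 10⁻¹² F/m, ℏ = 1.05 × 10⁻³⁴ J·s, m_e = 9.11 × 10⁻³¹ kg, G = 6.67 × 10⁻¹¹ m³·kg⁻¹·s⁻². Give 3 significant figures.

3.06 × 10⁻²⁵

Planck length: ℓ_P = √(ℏG/c³) = 1.61 × 10⁻³⁵ m
Bohr radius: a₀ = 4πε₀ℏ²/(m_e e²) = 5.26 × 10⁻¹¹ m
ratio = 1.61 × 10⁻³⁵ / 5.26 × 10⁻¹¹ = 3.06 × 10⁻²⁵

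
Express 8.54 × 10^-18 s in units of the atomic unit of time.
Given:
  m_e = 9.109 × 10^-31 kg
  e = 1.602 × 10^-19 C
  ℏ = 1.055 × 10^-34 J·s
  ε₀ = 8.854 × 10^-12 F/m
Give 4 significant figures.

atomic unit of time: τ_au = (4πε₀)²ℏ³/(m_e e⁴) = 2.423 × 10^-17 s.
8.54 × 10^-18 / 2.423 × 10^-17 = 0.3525

0.3525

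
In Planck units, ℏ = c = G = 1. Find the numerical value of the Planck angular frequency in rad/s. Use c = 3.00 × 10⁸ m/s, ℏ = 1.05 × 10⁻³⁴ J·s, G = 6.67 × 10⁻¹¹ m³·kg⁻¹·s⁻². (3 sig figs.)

1.86 × 10⁴³ rad/s

From ℏ = c = G = 1 the angular frequency scale is ω_P = √(c⁵/(ℏG)).
  = √(3.47 × 10⁸⁶)
  = 1.86 × 10⁴³ rad/s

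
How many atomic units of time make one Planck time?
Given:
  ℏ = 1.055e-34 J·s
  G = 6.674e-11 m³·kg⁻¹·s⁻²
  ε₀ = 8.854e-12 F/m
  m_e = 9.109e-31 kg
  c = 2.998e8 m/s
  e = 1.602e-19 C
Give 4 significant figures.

Planck time: t_P = √(ℏG/c⁵) = 5.392e-44 s
atomic unit of time: τ_au = (4πε₀)²ℏ³/(m_e e⁴) = 2.423e-17 s
ratio = 5.392e-44 / 2.423e-17 = 2.225e-27

2.225e-27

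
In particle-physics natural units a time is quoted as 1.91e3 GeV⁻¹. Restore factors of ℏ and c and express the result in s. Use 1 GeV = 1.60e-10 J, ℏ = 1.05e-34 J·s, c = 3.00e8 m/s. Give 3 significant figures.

1.25e-21 s

A time is [E]⁻¹ in ℏ=c=1; restore one factor of ℏ.
1 GeV⁻¹ → ℏ × (1 GeV in J)⁻¹ = 6.56e-25 s.
Result: 1.91e3 × 6.56e-25 = 1.25e-21 s.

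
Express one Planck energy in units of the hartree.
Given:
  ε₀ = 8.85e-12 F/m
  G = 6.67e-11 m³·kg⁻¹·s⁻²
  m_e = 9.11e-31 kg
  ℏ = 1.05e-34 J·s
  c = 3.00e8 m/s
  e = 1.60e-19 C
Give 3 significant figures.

Planck energy: E_P = √(ℏc⁵/G) = 1.96e9 J
hartree: E_h = m_e e⁴/(4πε₀ℏ)² = 4.38e-18 J
ratio = 1.96e9 / 4.38e-18 = 4.47e26

4.47e26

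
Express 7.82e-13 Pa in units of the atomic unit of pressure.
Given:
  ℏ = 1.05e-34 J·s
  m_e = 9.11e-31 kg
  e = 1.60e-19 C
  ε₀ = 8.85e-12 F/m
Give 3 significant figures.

atomic unit of pressure: P_au = E_h/a₀³ = m_e⁴e¹⁰/((4πε₀)⁵ℏ⁸) = 3.01e13 Pa.
7.82e-13 / 3.01e13 = 2.60e-26

2.60e-26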